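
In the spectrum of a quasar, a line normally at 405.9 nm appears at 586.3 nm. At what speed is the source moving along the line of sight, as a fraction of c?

λ'/λ₀ = 1.4444 > 1 (redshift), so the source is receding.
λ'/λ₀ = √((1 + β)/(1 − β)) for a receding source ⇒ β = (r² − 1)/(r² + 1) with r = λ'/λ₀.
β = (2.0864 − 1)/(2.0864 + 1) ≈ 0.352.

0.352c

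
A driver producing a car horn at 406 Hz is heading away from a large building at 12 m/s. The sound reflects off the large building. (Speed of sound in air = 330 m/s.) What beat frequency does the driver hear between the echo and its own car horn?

28.5 Hz

The large building receives the sound from a moving source: f₁ = f₀ · v/(v + v_e) = 406 × 330/342 ≈ 391.8 Hz.
On the return leg the driver is a moving observer: f₂ = f₁ · (v − v_e)/v = 391.8 × 318/330 ≈ 377.5 Hz.
Beat against the emitted tone: |f₂ − f₀| = 2v_e·f₀/(v + v_e) = 2 × 12 × 406/342 ≈ 28.5 Hz.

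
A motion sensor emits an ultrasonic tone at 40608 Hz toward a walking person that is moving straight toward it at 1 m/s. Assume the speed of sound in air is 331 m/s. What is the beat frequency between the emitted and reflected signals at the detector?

246 Hz

The walking person first receives the wave as a moving observer: f₁ = f₀ · (v + u)/v = 40608 × (331 + 1)/331 ≈ 40731 Hz.
On reflection it acts as a source moving toward the stationary detector: f₂ = f₁ · v/(v − u) = 40731 × 331/330 ≈ 40854 Hz.
Beat frequency: |f₂ − f₀| = 2u·f₀/(v − u) = 2 × 1 × 40608/330 ≈ 246 Hz.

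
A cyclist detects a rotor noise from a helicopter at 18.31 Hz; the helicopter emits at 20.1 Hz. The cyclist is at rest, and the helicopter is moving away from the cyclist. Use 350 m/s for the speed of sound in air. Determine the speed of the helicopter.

34 m/s

f' = f · v/(v + v_s) ⇒ v_s = v · |1 − f/f'|.
v_s = 350 × |1 − 20.1/18.31| = 350 × 0.09776 ≈ 34 m/s.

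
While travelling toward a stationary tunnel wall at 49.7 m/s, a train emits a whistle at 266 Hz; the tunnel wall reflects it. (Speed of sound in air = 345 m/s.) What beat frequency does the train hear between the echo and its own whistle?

90 Hz

The tunnel wall receives the sound from a moving source: f₁ = f₀ · v/(v − v_e) = 266 × 345/295.3 ≈ 310.8 Hz.
On the return leg the train is a moving observer: f₂ = f₁ · (v + v_e)/v = 310.8 × 394.7/345 ≈ 355.5 Hz.
Beat against the emitted tone: |f₂ − f₀| = 2v_e·f₀/(v − v_e) = 2 × 49.7 × 266/295.3 ≈ 90 Hz.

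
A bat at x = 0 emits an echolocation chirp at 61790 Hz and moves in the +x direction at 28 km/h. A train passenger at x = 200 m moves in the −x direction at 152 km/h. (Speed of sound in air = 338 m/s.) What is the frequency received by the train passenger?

71146 Hz

28 km/h = 7.778 m/s; 152 km/h = 42.22 m/s.
The observer lies on the +x side, so the source is heading toward the observer and the observer is heading toward the source.
Both move, so f' = f · (v + v_o)/(v − v_s).
f' = 61790 × (338 + 42.22)/(338 − 7.778) = 61790 × 380.22/330.22 ≈ 71146 Hz.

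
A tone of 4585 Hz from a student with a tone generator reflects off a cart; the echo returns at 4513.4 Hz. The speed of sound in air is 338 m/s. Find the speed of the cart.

Double Doppler shift off a moving reflector: f₂ = f₀ · (v + u)/(v − u) (u > 0 toward emitter).
Rearranging, u = v · (f₂ − f₀)/(f₂ + f₀) = 338 × -71.6/9098.4 ≈ -2.66 m/s.
So the cart is moving at 2.66 m/s away from the emitter.

2.66 m/s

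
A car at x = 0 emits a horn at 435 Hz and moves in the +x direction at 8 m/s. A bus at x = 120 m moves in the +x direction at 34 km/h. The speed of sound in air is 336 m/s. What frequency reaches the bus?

34 km/h = 9.444 m/s.
The observer lies on the +x side, so the source is heading toward the observer and the observer is heading away from the source.
Both move, so f' = f · (v − v_o)/(v − v_s).
f' = 435 × (336 − 9.444)/(336 − 8) = 435 × 326.56/328 ≈ 433 Hz.

433 Hz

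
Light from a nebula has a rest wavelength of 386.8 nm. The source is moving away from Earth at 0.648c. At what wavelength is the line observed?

836.9 nm

Relativistic Doppler for wavelength: λ' = λ₀ · √((1 + β)/(1 − β)).
λ' = 386.8 × √(1.6480/0.3520) = 386.8 × 2.16375 ≈ 836.9 nm.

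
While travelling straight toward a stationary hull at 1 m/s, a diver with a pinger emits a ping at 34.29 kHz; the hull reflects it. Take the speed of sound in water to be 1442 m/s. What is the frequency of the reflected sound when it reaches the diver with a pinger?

The hull receives the sound from a moving source: f₁ = f₀ · v/(v − v_e) = 34.29 × 1442/1441 ≈ 34.3 kHz.
On the return leg the diver with a pinger is a moving observer: f₂ = f₁ · (v + v_e)/v = 34.3 × 1443/1442 ≈ 34.3 kHz.

34.3 kHz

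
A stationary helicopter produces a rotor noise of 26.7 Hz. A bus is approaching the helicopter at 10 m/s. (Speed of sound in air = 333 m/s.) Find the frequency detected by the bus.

Moving observer, stationary source: f' = f · (v + v_o)/v.
f' = 26.7 × (333 + 10)/333 = 26.7 × 343/333 ≈ 27.5 Hz.

27.5 Hz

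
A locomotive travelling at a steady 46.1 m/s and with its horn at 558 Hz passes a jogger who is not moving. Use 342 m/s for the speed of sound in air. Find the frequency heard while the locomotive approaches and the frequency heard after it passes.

Approaching: f₁ = f · v/(v − v_s) = 558 × 342/295.9 ≈ 645 Hz.
Receding: f₂ = f · v/(v + v_s) = 558 × 342/388.1 ≈ 492 Hz.

645 Hz approaching; 492 Hz receding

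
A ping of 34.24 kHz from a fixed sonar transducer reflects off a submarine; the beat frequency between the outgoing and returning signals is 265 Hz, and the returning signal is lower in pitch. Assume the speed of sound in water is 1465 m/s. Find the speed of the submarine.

5.7 m/s

Double Doppler shift off a moving reflector: f₂ = f₀ · (v + u)/(v − u) (u > 0 toward emitter).
Returning signal is lower, so f₂ = f₀ − Δf = 34240 − 265 = 33975 Hz.
Rearranging, u = v · (f₂ − f₀)/(f₂ + f₀) = 1465 × -265/68215 ≈ -5.7 m/s.
So the submarine is moving at 5.7 m/s away from the emitter.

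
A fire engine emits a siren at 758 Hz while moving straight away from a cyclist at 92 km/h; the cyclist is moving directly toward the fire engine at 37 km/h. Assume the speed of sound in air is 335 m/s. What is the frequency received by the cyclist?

92 km/h = 25.56 m/s; 37 km/h = 10.28 m/s.
Both move, so f' = f · (v + v_o)/(v + v_s).
f' = 758 × (335 + 10.28)/(335 + 25.56) = 758 × 345.28/360.56 ≈ 726 Hz.

726 Hz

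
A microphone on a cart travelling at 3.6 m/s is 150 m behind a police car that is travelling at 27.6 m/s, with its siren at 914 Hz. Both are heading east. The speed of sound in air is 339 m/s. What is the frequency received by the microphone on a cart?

The microphone on a cart is behind, so the police car is moving away from it while the microphone on a cart is moving toward the police car.
General Doppler shift: f' = f · (v + v_o)/(v + v_s).
f' = 914 × (339 + 3.6)/(339 + 27.6) = 914 × 342.6/366.6 ≈ 854 Hz.

854 Hz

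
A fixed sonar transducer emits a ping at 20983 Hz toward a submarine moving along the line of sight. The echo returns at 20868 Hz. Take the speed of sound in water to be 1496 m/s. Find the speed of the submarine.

Double Doppler shift off a moving reflector: f₂ = f₀ · (v + u)/(v − u) (u > 0 toward emitter).
Rearranging, u = v · (f₂ − f₀)/(f₂ + f₀) = 1496 × -115/41851 ≈ -4.1 m/s.
So the submarine is moving at 4.1 m/s away from the emitter.

4.1 m/s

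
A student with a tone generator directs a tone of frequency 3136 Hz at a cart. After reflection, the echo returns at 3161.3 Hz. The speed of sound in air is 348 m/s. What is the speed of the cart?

Double Doppler shift off a moving reflector: f₂ = f₀ · (v + u)/(v − u) (u > 0 toward emitter).
Rearranging, u = v · (f₂ − f₀)/(f₂ + f₀) = 348 × 25.3/6297.3 ≈ 1.40 m/s.
So the cart is moving at 1.40 m/s toward the emitter.

1.40 m/s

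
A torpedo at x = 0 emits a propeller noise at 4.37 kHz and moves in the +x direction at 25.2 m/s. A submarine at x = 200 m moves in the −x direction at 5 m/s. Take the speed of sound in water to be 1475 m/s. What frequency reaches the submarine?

The observer lies on the +x side, so the source is heading toward the observer and the observer is heading toward the source.
General Doppler shift: f' = f · (v + v_o)/(v − v_s).
f' = 4.37 × (1475 + 5)/(1475 − 25.2) = 4.37 × 1480/1449.8 ≈ 4.46 kHz.

4.46 kHz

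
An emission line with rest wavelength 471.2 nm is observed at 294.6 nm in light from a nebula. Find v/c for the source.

0.438

λ'/λ₀ = 0.6252 < 1 (blueshift), so the source is approaching.
λ'/λ₀ = √((1 − β)/(1 + β)) for an approaching source ⇒ β = (1 − r²)/(1 + r²) with r = λ'/λ₀.
β = (1 − 0.3909)/(1 + 0.3909) ≈ 0.438.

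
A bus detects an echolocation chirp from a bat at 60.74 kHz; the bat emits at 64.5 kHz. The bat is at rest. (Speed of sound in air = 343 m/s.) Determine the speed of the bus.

f' < f, so the bus is receding.
f' = f · (v − v_o)/v ⇒ v_o = v · |f'/f − 1|.
v_o = 343 × |60.74/64.5 − 1| = 343 × 0.05829 ≈ 20.0 m/s.

20.0 m/s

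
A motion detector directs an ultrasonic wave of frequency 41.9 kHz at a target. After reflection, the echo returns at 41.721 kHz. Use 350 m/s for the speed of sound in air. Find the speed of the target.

Double Doppler shift off a moving reflector: f₂ = f₀ · (v + u)/(v − u) (u > 0 toward emitter).
Rearranging, u = v · (f₂ − f₀)/(f₂ + f₀) = 350 × -0.179/83.621 ≈ -0.75 m/s.
So the target is moving at 0.75 m/s away from the emitter.

0.75 m/s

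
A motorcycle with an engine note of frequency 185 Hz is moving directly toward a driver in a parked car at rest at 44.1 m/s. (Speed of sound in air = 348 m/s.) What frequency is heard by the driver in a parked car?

With the source moving toward a stationary observer, f' = f · v/(v − v_s).
f' = 185 × 348/(348 − 44.1) = 185 × 348/303.9 ≈ 212 Hz.

212 Hz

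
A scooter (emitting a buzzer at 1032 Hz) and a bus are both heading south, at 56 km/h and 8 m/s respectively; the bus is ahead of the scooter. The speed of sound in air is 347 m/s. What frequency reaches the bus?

1056 Hz

56 km/h = 15.56 m/s.
The bus is ahead, so the scooter is moving toward it while the bus is moving away from the scooter.
With source approaching and observer receding, f' = f · (v − v_o)/(v − v_s).
f' = 1032 × (347 − 8)/(347 − 15.56) = 1032 × 339/331.44 ≈ 1056 Hz.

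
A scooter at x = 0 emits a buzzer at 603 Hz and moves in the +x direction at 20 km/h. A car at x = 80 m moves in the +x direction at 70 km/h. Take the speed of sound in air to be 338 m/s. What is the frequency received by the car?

20 km/h = 5.556 m/s; 70 km/h = 19.44 m/s.
The observer lies on the +x side, so the source is heading toward the observer and the observer is heading away from the source.
Both move, so f' = f · (v − v_o)/(v − v_s).
f' = 603 × (338 − 19.44)/(338 − 5.556) = 603 × 318.56/332.44 ≈ 578 Hz.

578 Hz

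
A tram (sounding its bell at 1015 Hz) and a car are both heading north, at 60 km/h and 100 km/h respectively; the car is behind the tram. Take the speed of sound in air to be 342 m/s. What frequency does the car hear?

1046 Hz

60 km/h = 16.67 m/s; 100 km/h = 27.78 m/s.
The car is behind, so the tram is moving away from it while the car is moving toward the tram.
General Doppler shift: f' = f · (v + v_o)/(v + v_s).
f' = 1015 × (342 + 27.78)/(342 + 16.67) = 1015 × 369.78/358.67 ≈ 1046 Hz.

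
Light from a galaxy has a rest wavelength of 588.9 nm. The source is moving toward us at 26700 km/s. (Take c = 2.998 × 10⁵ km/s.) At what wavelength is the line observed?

β = v/c = 26700/299800 = 0.0891.
Relativistic Doppler for wavelength: λ' = λ₀ · √((1 − β)/(1 + β)).
λ' = 588.9 × √(0.9109/1.0891) = 588.9 × 0.91457 ≈ 538.6 nm.

538.6 nm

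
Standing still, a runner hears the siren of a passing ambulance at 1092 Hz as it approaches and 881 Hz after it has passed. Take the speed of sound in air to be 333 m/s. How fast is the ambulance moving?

36 m/s

f₁/f₂ = (v + v_s)/(v − v_s), so v_s = v · (f₁ − f₂)/(f₁ + f₂).
v_s = 333 × (1092 − 881)/(1092 + 881) = 333 × 211/1973 ≈ 36 m/s.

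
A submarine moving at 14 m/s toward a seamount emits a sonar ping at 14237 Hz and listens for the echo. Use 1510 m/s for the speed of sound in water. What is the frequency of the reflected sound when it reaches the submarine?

The seamount receives the sound from a moving source: f₁ = f₀ · v/(v − v_e) = 14237 × 1510/1496 ≈ 14370 Hz.
On the return leg the submarine is a moving observer: f₂ = f₁ · (v + v_e)/v = 14370 × 1524/1510 ≈ 14503 Hz.
Equivalently f₂ = f₀ · (v + v_e)/(v − v_e).

14503 Hz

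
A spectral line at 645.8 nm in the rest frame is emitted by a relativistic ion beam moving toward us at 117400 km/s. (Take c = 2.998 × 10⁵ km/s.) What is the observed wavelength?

427.0 nm

β = v/c = 117400/299800 = 0.3916.
Relativistic Doppler for wavelength: λ' = λ₀ · √((1 − β)/(1 + β)).
λ' = 645.8 × √(0.6084/1.3916) = 645.8 × 0.66121 ≈ 427.0 nm.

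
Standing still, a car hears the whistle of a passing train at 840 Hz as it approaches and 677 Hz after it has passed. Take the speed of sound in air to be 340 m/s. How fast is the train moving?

f₁/f₂ = (v + v_s)/(v − v_s), so v_s = v · (f₁ − f₂)/(f₁ + f₂).
v_s = 340 × (840 − 677)/(840 + 677) = 340 × 163/1517 ≈ 37 m/s.

37 m/s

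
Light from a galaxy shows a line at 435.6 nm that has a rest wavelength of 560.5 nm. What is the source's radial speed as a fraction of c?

λ'/λ₀ = 0.7772 < 1 (blueshift), so the source is approaching.
λ'/λ₀ = √((1 − β)/(1 + β)) for an approaching source ⇒ β = (1 − r²)/(1 + r²) with r = λ'/λ₀.
β = (1 − 0.6040)/(1 + 0.6040) ≈ 0.247.

0.247c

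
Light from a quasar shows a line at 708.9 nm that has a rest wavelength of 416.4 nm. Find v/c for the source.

0.487c

λ'/λ₀ = 1.7024 > 1 (redshift), so the source is receding.
λ'/λ₀ = √((1 + β)/(1 − β)) for a receding source ⇒ β = (r² − 1)/(r² + 1) with r = λ'/λ₀.
β = (2.8983 − 1)/(2.8983 + 1) ≈ 0.487.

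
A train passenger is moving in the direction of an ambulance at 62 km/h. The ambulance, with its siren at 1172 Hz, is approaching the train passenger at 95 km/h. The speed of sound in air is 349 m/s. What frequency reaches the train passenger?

95 km/h = 26.39 m/s; 62 km/h = 17.22 m/s.
Both move, so f' = f · (v + v_o)/(v − v_s).
f' = 1172 × (349 + 17.22)/(349 − 26.39) = 1172 × 366.22/322.61 ≈ 1330 Hz.

1330 Hz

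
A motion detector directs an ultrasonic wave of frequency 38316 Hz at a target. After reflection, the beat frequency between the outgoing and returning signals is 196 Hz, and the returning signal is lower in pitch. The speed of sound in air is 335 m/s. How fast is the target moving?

Double Doppler shift off a moving reflector: f₂ = f₀ · (v + u)/(v − u) (u > 0 toward emitter).
Returning signal is lower, so f₂ = f₀ − Δf = 38316 − 196 = 38120 Hz.
Rearranging, u = v · (f₂ − f₀)/(f₂ + f₀) = 335 × -196/76436 ≈ -0.86 m/s.
So the target is moving at 0.86 m/s away from the emitter.

0.86 m/s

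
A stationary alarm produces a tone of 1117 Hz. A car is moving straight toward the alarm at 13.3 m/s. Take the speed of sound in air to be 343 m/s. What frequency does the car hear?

Only the observer moves, toward the source, so f' = f · (v + v_o)/v.
f' = 1117 × (343 + 13.3)/343 = 1117 × 356.3/343 ≈ 1160 Hz.

1160 Hz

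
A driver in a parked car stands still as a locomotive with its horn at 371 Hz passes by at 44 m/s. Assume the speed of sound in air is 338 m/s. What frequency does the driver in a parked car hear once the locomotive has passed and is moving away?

328 Hz

Receding: f₂ = f · v/(v + v_s) = 371 × 338/382 ≈ 328 Hz.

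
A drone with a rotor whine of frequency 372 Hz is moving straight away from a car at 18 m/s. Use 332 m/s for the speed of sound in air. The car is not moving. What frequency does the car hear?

Only the source moves, away from the listener, so f' = f · v/(v + v_s).
f' = 372 × 332/(332 + 18) = 372 × 332/350 ≈ 353 Hz.

353 Hz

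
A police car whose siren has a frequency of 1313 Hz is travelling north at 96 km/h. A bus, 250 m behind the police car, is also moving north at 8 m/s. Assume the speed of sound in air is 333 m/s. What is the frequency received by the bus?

96 km/h = 26.67 m/s.
The bus is behind, so the police car is moving away from it while the bus is moving toward the police car.
Both move, so f' = f · (v + v_o)/(v + v_s).
f' = 1313 × (333 + 8)/(333 + 26.67) = 1313 × 341/359.67 ≈ 1245 Hz.

1245 Hz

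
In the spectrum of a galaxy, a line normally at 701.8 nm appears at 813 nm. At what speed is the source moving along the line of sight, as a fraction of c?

0.146

λ'/λ₀ = 1.1584 > 1 (redshift), so the source is receding.
λ'/λ₀ = √((1 + β)/(1 − β)) for a receding source ⇒ β = (r² − 1)/(r² + 1) with r = λ'/λ₀.
β = (1.3420 − 1)/(1.3420 + 1) ≈ 0.146.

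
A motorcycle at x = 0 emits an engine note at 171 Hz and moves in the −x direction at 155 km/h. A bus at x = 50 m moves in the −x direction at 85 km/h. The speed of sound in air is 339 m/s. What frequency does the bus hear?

155 km/h = 43.06 m/s; 85 km/h = 23.61 m/s.
The observer lies on the +x side, so the source is heading away from the observer and the observer is heading toward the source.
With source receding and observer approaching, f' = f · (v + v_o)/(v + v_s).
f' = 171 × (339 + 23.61)/(339 + 43.06) = 171 × 362.61/382.06 ≈ 162 Hz.

162 Hz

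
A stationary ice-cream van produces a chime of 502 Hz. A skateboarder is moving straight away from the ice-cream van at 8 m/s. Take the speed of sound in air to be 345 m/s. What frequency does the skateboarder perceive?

Only the observer moves, away from the source, so f' = f · (v − v_o)/v.
f' = 502 × (345 − 8)/345 = 502 × 337/345 ≈ 490 Hz.

490 Hz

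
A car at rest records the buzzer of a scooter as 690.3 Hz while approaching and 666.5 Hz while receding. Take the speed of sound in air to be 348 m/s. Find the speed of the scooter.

f₁/f₂ = (v + v_s)/(v − v_s), so v_s = v · (f₁ − f₂)/(f₁ + f₂).
v_s = 348 × (690.3 − 666.5)/(690.3 + 666.5) = 348 × 23.8/1356.8 ≈ 6.1 m/s.

6.1 m/s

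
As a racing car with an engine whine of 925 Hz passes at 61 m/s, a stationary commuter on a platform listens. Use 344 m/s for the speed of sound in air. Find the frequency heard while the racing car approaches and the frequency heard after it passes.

Approaching: f₁ = f · v/(v − v_s) = 925 × 344/283 ≈ 1124 Hz.
Receding: f₂ = f · v/(v + v_s) = 925 × 344/405 ≈ 786 Hz.

1124 Hz approaching; 786 Hz receding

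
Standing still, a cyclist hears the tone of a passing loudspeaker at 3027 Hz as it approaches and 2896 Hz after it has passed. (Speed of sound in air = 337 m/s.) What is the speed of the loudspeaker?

f₁/f₂ = (v + v_s)/(v − v_s), so v_s = v · (f₁ − f₂)/(f₁ + f₂).
v_s = 337 × (3027 − 2896)/(3027 + 2896) = 337 × 131/5923 ≈ 7.5 m/s.

7.5 m/s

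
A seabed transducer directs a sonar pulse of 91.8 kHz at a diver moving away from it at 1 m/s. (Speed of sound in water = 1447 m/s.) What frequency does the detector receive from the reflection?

The diver first receives the wave as a moving observer: f₁ = f₀ · (v − u)/v = 91.8 × (1447 − 1)/1447 ≈ 91.7 kHz.
The reflection then acts as a moving source: f₂ = f₁ · v/(v + u) ≈ 91.7 kHz.
Equivalently f₂ = f₀ · (v − u)/(v + u).

91.7 kHz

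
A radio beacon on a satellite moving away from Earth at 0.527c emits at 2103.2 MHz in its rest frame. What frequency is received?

Relativistic Doppler for frequency: f' = f₀ · √((1 − β)/(1 + β)).
f' = 2103.2 × √(0.4730/1.5270) = 2103.2 × 0.55656 ≈ 1170.6 MHz.

1170.6 MHz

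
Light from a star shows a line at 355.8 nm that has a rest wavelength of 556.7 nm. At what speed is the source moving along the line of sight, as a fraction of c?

λ'/λ₀ = 0.6391 < 1 (blueshift), so the source is approaching.
λ'/λ₀ = √((1 − β)/(1 + β)) for an approaching source ⇒ β = (1 − r²)/(1 + r²) with r = λ'/λ₀.
β = (1 − 0.4085)/(1 + 0.4085) ≈ 0.420.

0.420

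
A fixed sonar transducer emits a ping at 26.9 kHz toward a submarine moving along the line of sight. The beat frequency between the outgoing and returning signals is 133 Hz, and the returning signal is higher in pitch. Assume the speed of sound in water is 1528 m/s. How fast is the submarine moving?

3.8 m/s

Double Doppler shift off a moving reflector: f₂ = f₀ · (v + u)/(v − u) (u > 0 toward emitter).
Returning signal is higher, so f₂ = f₀ + Δf = 26900 + 133 = 27033 Hz.
Rearranging, u = v · (f₂ − f₀)/(f₂ + f₀) = 1528 × 133/53933 ≈ 3.8 m/s.
So the submarine is moving at 3.8 m/s toward the emitter.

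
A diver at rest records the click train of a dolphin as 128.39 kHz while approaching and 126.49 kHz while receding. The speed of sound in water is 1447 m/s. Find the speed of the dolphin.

f₁/f₂ = (v + v_s)/(v − v_s), so v_s = v · (f₁ − f₂)/(f₁ + f₂).
v_s = 1447 × (128.39 − 126.49)/(128.39 + 126.49) = 1447 × 1.90/254.88 ≈ 10.8 m/s.

10.8 m/s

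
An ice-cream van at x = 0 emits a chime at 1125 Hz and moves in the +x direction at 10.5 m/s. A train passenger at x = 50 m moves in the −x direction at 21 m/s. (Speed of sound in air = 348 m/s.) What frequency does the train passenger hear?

1230 Hz

The observer lies on the +x side, so the source is heading toward the observer and the observer is heading toward the source.
General Doppler shift: f' = f · (v + v_o)/(v − v_s).
f' = 1125 × (348 + 21)/(348 − 10.5) = 1125 × 369/337.5 ≈ 1230 Hz.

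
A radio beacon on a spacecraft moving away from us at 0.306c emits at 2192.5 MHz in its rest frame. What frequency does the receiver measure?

1598.3 MHz

Relativistic Doppler for frequency: f' = f₀ · √((1 − β)/(1 + β)).
f' = 2192.5 × √(0.6940/1.3060) = 2192.5 × 0.72897 ≈ 1598.3 MHz.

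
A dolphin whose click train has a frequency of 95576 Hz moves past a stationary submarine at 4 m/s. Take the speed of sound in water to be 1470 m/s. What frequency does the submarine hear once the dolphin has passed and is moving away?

95317 Hz

Receding: f₂ = f · v/(v + v_s) = 95576 × 1470/1474 ≈ 95317 Hz.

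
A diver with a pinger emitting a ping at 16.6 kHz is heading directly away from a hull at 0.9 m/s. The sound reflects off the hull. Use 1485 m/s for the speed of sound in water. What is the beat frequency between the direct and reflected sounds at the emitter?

The hull receives the sound from a moving source: f₁ = f₀ · v/(v + v_e) = 16.6 × 1485/1485.9 ≈ 16.5899 kHz.
On the return leg the diver with a pinger is a moving observer: f₂ = f₁ · (v − v_e)/v = 16.5899 × 1484.1/1485 ≈ 16.5799 kHz.
Beat against the emitted tone (with f₀ = 16600 Hz): |f₂ − f₀| = 2v_e·f₀/(v + v_e) = 2 × 0.9 × 16600/1485.9 ≈ 20.1 Hz.

20.1 Hz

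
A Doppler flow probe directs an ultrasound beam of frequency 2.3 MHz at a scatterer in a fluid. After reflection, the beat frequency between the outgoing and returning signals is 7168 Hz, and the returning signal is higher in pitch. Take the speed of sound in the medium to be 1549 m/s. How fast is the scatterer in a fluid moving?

Double Doppler shift off a moving reflector: f₂ = f₀ · (v + u)/(v − u) (u > 0 toward emitter).
Returning signal is higher, so f₂ = f₀ + Δf = 2300000 + 7168 = 2307168 Hz.
Rearranging, u = v · (f₂ − f₀)/(f₂ + f₀) = 1549 × 7168/4607168 ≈ 2.41 m/s.
So the scatterer in a fluid is moving at 2.41 m/s toward the emitter.

2.41 m/s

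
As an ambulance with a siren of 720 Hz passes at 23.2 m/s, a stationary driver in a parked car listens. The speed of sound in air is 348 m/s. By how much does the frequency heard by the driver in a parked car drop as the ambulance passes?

Approaching: f₁ = f · v/(v − v_s) = 720 × 348/324.8 ≈ 771.4 Hz.
Receding: f₂ = f · v/(v + v_s) = 720 × 348/371.2 ≈ 675.0 Hz.
Drop: f₁ − f₂ = 2f·v·v_s/(v² − v_s²) = 2 × 720 × 348 × 23.2/(348² − 23.2²) ≈ 96.4 Hz.

96.4 Hz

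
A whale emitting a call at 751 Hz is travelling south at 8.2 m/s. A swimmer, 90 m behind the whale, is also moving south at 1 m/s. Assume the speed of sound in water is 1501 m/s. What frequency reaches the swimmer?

747 Hz

The swimmer is behind, so the whale is moving away from it while the swimmer is moving toward the whale.
Both move, so f' = f · (v + v_o)/(v + v_s).
f' = 751 × (1501 + 1)/(1501 + 8.2) = 751 × 1502/1509.2 ≈ 747 Hz.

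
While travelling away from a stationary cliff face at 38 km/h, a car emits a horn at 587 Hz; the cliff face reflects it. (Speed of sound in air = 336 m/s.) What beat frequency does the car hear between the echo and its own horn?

38 km/h = 10.56 m/s.
The cliff face receives the sound from a moving source: f₁ = f₀ · v/(v + v_e) = 587 × 336/346.56 ≈ 569.1 Hz.
On the return leg the car is a moving observer: f₂ = f₁ · (v − v_e)/v = 569.1 × 325.44/336 ≈ 551.2 Hz.
Equivalently f₂ = f₀ · (v − v_e)/(v + v_e).
Beat against the emitted tone: |f₂ − f₀| = 2v_e·f₀/(v + v_e) = 2 × 10.56 × 587/346.56 ≈ 35.8 Hz.

35.8 Hz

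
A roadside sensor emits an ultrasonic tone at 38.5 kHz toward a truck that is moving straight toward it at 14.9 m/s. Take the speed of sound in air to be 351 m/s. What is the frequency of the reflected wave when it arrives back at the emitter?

At the truck (a moving observer), f₁ = f₀ · (v + u)/v = 38.5 × 365.9/351 ≈ 40.1 kHz.
On reflection it acts as a source moving toward the stationary detector: f₂ = f₁ · v/(v − u) = 40.1 × 351/336.1 ≈ 41.9 kHz.
Equivalently f₂ = f₀ · (v + u)/(v − u).

41.9 kHz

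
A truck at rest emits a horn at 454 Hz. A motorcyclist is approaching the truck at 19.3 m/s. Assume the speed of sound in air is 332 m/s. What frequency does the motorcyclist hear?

Only the observer moves, toward the source, so f' = f · (v + v_o)/v.
f' = 454 × (332 + 19.3)/332 = 454 × 351.3/332 ≈ 480 Hz.

480 Hz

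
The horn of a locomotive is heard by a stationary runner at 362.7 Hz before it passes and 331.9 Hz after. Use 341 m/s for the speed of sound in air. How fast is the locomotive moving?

15.1 m/s

f₁/f₂ = (v + v_s)/(v − v_s), so v_s = v · (f₁ − f₂)/(f₁ + f₂).
v_s = 341 × (362.7 − 331.9)/(362.7 + 331.9) = 341 × 30.8/694.6 ≈ 15.1 m/s.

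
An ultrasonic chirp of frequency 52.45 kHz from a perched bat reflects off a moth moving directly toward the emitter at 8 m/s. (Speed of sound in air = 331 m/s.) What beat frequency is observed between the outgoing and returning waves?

At the moth (a moving observer), f₁ = f₀ · (v + u)/v = 52.45 × 339/331 ≈ 53.72 kHz.
The reflection then acts as a moving source: f₂ = f₁ · v/(v − u) ≈ 55.05 kHz.
Beat frequency (with f₀ = 52450 Hz): |f₂ − f₀| = 2u·f₀/(v − u) = 2 × 8 × 52450/323 ≈ 2598 Hz.

2598 Hz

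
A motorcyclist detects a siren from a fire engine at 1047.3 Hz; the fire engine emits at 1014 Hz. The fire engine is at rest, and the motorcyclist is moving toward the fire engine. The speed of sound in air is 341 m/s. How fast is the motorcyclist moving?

11.2 m/s

f' = f · (v + v_o)/v ⇒ v_o = v · |f'/f − 1|.
v_o = 341 × |1047.3/1014 − 1| = 341 × 0.03284 ≈ 11.2 m/s.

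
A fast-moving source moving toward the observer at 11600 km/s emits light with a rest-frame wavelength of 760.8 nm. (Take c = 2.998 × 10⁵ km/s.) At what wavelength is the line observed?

731.9 nm

β = v/c = 11600/299800 = 0.0387.
Relativistic Doppler for wavelength: λ' = λ₀ · √((1 − β)/(1 + β)).
λ' = 760.8 × √(0.9613/1.0387) = 760.8 × 0.96203 ≈ 731.9 nm.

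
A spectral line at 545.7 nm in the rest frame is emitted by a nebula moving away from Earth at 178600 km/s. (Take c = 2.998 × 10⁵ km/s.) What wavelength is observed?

1084.2 nm

β = v/c = 178600/299800 = 0.5957.
Relativistic Doppler for wavelength: λ' = λ₀ · √((1 + β)/(1 − β)).
λ' = 545.7 × √(1.5957/0.4043) = 545.7 × 1.98675 ≈ 1084.2 nm.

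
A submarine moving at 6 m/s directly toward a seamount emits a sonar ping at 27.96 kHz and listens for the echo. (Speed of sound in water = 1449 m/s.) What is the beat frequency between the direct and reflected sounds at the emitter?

The seamount receives the sound from a moving source: f₁ = f₀ · v/(v − v_e) = 27.96 × 1449/1443 ≈ 28.076 kHz.
On the return leg the submarine is a moving observer: f₂ = f₁ · (v + v_e)/v = 28.076 × 1455/1449 ≈ 28.193 kHz.
Beat against the emitted tone (with f₀ = 27960 Hz): |f₂ − f₀| = 2v_e·f₀/(v − v_e) = 2 × 6 × 27960/1443 ≈ 233 Hz.

233 Hz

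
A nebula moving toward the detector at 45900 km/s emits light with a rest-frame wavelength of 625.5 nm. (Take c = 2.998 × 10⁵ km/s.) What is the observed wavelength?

β = v/c = 45900/299800 = 0.1531.
Relativistic Doppler for wavelength: λ' = λ₀ · √((1 − β)/(1 + β)).
λ' = 625.5 × √(0.8469/1.1531) = 625.5 × 0.85700 ≈ 536.1 nm.

536.1 nm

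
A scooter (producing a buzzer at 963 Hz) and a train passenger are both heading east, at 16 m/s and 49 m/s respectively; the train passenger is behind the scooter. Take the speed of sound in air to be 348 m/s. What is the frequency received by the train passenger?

1050 Hz

The train passenger is behind, so the scooter is moving away from it while the train passenger is moving toward the scooter.
With source receding and observer approaching, f' = f · (v + v_o)/(v + v_s).
f' = 963 × (348 + 49)/(348 + 16) = 963 × 397/364 ≈ 1050 Hz.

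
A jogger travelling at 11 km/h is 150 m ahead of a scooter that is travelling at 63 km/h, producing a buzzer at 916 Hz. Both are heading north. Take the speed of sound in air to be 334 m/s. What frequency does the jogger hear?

958 Hz

63 km/h = 17.5 m/s; 11 km/h = 3.056 m/s.
The jogger is ahead, so the scooter is moving toward it while the jogger is moving away from the scooter.
Both move, so f' = f · (v − v_o)/(v − v_s).
f' = 916 × (334 − 3.056)/(334 − 17.5) = 916 × 330.94/316.5 ≈ 958 Hz.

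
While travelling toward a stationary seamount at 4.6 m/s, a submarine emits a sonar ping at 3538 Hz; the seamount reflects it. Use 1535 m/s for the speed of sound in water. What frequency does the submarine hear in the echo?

3559 Hz

The seamount receives the sound from a moving source: f₁ = f₀ · v/(v − v_e) = 3538 × 1535/1530.4 ≈ 3549 Hz.
On the return leg the submarine is a moving observer: f₂ = f₁ · (v + v_e)/v = 3549 × 1539.6/1535 ≈ 3559 Hz.
Equivalently f₂ = f₀ · (v + v_e)/(v − v_e).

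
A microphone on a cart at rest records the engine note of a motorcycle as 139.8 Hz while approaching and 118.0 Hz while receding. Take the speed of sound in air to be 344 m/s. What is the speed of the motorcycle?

29 m/s

f₁/f₂ = (v + v_s)/(v − v_s), so v_s = v · (f₁ − f₂)/(f₁ + f₂).
v_s = 344 × (139.8 − 118.0)/(139.8 + 118.0) = 344 × 21.8/257.8 ≈ 29 m/s.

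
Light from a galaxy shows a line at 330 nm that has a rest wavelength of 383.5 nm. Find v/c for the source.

0.149

λ'/λ₀ = 0.8605 < 1 (blueshift), so the source is approaching.
λ'/λ₀ = √((1 − β)/(1 + β)) for an approaching source ⇒ β = (1 − r²)/(1 + r²) with r = λ'/λ₀.
β = (1 − 0.7405)/(1 + 0.7405) ≈ 0.149.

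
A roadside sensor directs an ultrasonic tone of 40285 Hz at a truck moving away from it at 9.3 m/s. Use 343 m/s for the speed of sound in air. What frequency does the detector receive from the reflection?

The truck first receives the wave as a moving observer: f₁ = f₀ · (v − u)/v = 40285 × (343 − 9.3)/343 ≈ 39193 Hz.
On reflection it acts as a source moving away from the stationary detector: f₂ = f₁ · v/(v + u) = 39193 × 343/352.3 ≈ 38158 Hz.

38158 Hz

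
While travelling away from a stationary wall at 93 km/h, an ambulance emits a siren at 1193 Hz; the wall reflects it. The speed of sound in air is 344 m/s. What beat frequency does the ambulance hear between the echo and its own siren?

93 km/h = 25.83 m/s.
The wall receives the sound from a moving source: f₁ = f₀ · v/(v + v_e) = 1193 × 344/369.83 ≈ 1109.7 Hz.
On the return leg the ambulance is a moving observer: f₂ = f₁ · (v − v_e)/v = 1109.7 × 318.17/344 ≈ 1026.3 Hz.
Beat against the emitted tone: |f₂ − f₀| = 2v_e·f₀/(v + v_e) = 2 × 25.83 × 1193/369.83 ≈ 167 Hz.

167 Hz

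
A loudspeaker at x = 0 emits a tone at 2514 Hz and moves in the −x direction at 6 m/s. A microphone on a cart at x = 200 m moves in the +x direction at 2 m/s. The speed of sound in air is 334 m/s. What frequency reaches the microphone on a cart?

2455 Hz

The observer lies on the +x side, so the source is heading away from the observer and the observer is heading away from the source.
General Doppler shift: f' = f · (v − v_o)/(v + v_s).
f' = 2514 × (334 − 2)/(334 + 6) = 2514 × 332/340 ≈ 2455 Hz.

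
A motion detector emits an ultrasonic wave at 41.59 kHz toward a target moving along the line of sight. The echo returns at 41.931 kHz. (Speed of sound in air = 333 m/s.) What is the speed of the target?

1.36 m/s

Double Doppler shift off a moving reflector: f₂ = f₀ · (v + u)/(v − u) (u > 0 toward emitter).
Rearranging, u = v · (f₂ − f₀)/(f₂ + f₀) = 333 × 0.341/83.521 ≈ 1.36 m/s.
So the target is moving at 1.36 m/s toward the emitter.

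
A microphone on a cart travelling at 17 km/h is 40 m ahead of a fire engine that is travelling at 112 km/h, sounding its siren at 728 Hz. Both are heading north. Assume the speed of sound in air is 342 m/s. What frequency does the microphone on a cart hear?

790 Hz

112 km/h = 31.11 m/s; 17 km/h = 4.722 m/s.
The microphone on a cart is ahead, so the fire engine is moving toward it while the microphone on a cart is moving away from the fire engine.
With source approaching and observer receding, f' = f · (v − v_o)/(v − v_s).
f' = 728 × (342 − 4.722)/(342 − 31.11) = 728 × 337.28/310.89 ≈ 790 Hz.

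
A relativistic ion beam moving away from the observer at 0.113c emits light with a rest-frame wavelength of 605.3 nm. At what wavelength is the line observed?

678.0 nm

Relativistic Doppler for wavelength: λ' = λ₀ · √((1 + β)/(1 − β)).
λ' = 605.3 × √(1.1130/0.8870) = 605.3 × 1.12017 ≈ 678.0 nm.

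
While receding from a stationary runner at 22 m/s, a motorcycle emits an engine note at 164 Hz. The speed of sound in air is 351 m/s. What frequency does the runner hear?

With the source moving away from a stationary observer, f' = f · v/(v + v_s).
f' = 164 × 351/(351 + 22) = 164 × 351/373 ≈ 154 Hz.

154 Hz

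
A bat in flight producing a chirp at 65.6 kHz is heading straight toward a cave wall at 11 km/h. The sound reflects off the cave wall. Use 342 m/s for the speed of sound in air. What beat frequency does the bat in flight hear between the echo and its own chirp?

11 km/h = 3.056 m/s.
The cave wall receives the sound from a moving source: f₁ = f₀ · v/(v − v_e) = 65.6 × 342/338.94 ≈ 66.191 kHz.
On the return leg the bat in flight is a moving observer: f₂ = f₁ · (v + v_e)/v = 66.191 × 345.06/342 ≈ 66.783 kHz.
Beat against the emitted tone (with f₀ = 65600 Hz): |f₂ − f₀| = 2v_e·f₀/(v − v_e) = 2 × 3.056 × 65600/338.94 ≈ 1183 Hz.

1183 Hz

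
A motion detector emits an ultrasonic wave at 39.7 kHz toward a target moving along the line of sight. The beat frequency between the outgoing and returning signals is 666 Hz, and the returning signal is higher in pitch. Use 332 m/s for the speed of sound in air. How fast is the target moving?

2.76 m/s

Double Doppler shift off a moving reflector: f₂ = f₀ · (v + u)/(v − u) (u > 0 toward emitter).
Returning signal is higher, so f₂ = f₀ + Δf = 39700 + 666 = 40366 Hz.
Rearranging, u = v · (f₂ − f₀)/(f₂ + f₀) = 332 × 666/80066 ≈ 2.76 m/s.
So the target is moving at 2.76 m/s toward the emitter.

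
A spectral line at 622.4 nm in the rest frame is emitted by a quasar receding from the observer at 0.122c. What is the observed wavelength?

703.6 nm

Relativistic Doppler for wavelength: λ' = λ₀ · √((1 + β)/(1 − β)).
λ' = 622.4 × √(1.1220/0.8780) = 622.4 × 1.13044 ≈ 703.6 nm.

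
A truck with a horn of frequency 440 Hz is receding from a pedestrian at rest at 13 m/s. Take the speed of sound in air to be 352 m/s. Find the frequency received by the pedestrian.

424 Hz

Moving source, stationary observer: f' = f · v/(v + v_s) since the source is receding.
f' = 440 × 352/(352 + 13) = 440 × 352/365 ≈ 424 Hz.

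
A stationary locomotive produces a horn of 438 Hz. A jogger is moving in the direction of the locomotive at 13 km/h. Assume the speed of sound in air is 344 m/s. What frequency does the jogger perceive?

443 Hz

13 km/h = 3.611 m/s.
Only the observer moves, toward the source, so f' = f · (v + v_o)/v.
f' = 438 × (344 + 3.611)/344 = 438 × 347.61/344 ≈ 443 Hz.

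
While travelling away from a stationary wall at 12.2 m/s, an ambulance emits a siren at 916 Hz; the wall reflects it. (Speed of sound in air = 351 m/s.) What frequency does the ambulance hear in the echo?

The wall receives the sound from a moving source: f₁ = f₀ · v/(v + v_e) = 916 × 351/363.2 ≈ 885 Hz.
On the return leg the ambulance is a moving observer: f₂ = f₁ · (v − v_e)/v = 885 × 338.8/351 ≈ 854 Hz.

854 Hz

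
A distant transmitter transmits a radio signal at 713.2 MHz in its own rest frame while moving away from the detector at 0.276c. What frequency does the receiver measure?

Relativistic Doppler for frequency: f' = f₀ · √((1 − β)/(1 + β)).
f' = 713.2 × √(0.7240/1.2760) = 713.2 × 0.75326 ≈ 537.2 MHz.

537.2 MHz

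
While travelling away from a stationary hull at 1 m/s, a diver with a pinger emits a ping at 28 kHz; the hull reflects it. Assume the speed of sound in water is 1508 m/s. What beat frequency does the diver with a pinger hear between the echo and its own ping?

The hull receives the sound from a moving source: f₁ = f₀ · v/(v + v_e) = 28 × 1508/1509 ≈ 27.9814 kHz.
On the return leg the diver with a pinger is a moving observer: f₂ = f₁ · (v − v_e)/v = 27.9814 × 1507/1508 ≈ 27.9629 kHz.
Equivalently f₂ = f₀ · (v − v_e)/(v + v_e).
Beat against the emitted tone (with f₀ = 28000 Hz): |f₂ − f₀| = 2v_e·f₀/(v + v_e) = 2 × 1 × 28000/1509 ≈ 37.1 Hz.

37.1 Hz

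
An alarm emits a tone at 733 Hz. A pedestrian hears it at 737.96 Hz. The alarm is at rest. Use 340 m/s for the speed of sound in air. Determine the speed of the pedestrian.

f' > f, so the pedestrian is approaching.
f' = f · (v + v_o)/v ⇒ v_o = v · |f'/f − 1|.
v_o = 340 × |737.96/733 − 1| = 340 × 0.006767 ≈ 2.30 m/s.

2.30 m/s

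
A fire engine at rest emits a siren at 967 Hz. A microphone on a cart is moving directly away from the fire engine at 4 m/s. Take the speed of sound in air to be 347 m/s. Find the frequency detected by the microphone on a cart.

956 Hz

Only the observer moves, away from the source, so f' = f · (v − v_o)/v.
f' = 967 × (347 − 4)/347 = 967 × 343/347 ≈ 956 Hz.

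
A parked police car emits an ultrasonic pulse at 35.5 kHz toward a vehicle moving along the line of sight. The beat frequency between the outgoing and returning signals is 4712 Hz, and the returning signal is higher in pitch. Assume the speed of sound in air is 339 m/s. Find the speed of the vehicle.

21.1 m/s

Double Doppler shift off a moving reflector: f₂ = f₀ · (v + u)/(v − u) (u > 0 toward emitter).
Returning signal is higher, so f₂ = f₀ + Δf = 35500 + 4712 = 40212 Hz.
Rearranging, u = v · (f₂ − f₀)/(f₂ + f₀) = 339 × 4712/75712 ≈ 21.1 m/s.
So the vehicle is moving at 21.1 m/s toward the emitter.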